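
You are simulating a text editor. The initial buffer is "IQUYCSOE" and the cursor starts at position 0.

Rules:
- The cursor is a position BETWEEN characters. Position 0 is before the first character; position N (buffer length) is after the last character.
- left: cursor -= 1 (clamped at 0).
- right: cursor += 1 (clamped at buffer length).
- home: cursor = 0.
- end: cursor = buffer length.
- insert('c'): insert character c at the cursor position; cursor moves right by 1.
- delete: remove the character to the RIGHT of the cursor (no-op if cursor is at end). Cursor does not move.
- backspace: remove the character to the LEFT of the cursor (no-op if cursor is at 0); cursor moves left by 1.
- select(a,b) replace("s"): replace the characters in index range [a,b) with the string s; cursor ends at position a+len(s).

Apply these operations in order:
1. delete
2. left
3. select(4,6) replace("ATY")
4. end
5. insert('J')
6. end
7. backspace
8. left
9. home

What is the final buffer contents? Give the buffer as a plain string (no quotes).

After op 1 (delete): buf='QUYCSOE' cursor=0
After op 2 (left): buf='QUYCSOE' cursor=0
After op 3 (select(4,6) replace("ATY")): buf='QUYCATYE' cursor=7
After op 4 (end): buf='QUYCATYE' cursor=8
After op 5 (insert('J')): buf='QUYCATYEJ' cursor=9
After op 6 (end): buf='QUYCATYEJ' cursor=9
After op 7 (backspace): buf='QUYCATYE' cursor=8
After op 8 (left): buf='QUYCATYE' cursor=7
After op 9 (home): buf='QUYCATYE' cursor=0

Answer: QUYCATYE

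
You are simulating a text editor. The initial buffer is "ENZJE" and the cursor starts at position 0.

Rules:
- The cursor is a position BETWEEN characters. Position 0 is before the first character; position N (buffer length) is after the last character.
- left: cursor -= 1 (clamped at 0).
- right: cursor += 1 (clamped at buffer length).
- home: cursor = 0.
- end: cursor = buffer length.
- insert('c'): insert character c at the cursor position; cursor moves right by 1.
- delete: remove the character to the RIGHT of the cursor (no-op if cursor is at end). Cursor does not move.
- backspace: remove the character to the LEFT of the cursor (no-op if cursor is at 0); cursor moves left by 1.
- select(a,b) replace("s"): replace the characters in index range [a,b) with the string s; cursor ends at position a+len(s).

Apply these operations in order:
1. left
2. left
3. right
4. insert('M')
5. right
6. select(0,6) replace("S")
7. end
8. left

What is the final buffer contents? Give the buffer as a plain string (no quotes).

After op 1 (left): buf='ENZJE' cursor=0
After op 2 (left): buf='ENZJE' cursor=0
After op 3 (right): buf='ENZJE' cursor=1
After op 4 (insert('M')): buf='EMNZJE' cursor=2
After op 5 (right): buf='EMNZJE' cursor=3
After op 6 (select(0,6) replace("S")): buf='S' cursor=1
After op 7 (end): buf='S' cursor=1
After op 8 (left): buf='S' cursor=0

Answer: S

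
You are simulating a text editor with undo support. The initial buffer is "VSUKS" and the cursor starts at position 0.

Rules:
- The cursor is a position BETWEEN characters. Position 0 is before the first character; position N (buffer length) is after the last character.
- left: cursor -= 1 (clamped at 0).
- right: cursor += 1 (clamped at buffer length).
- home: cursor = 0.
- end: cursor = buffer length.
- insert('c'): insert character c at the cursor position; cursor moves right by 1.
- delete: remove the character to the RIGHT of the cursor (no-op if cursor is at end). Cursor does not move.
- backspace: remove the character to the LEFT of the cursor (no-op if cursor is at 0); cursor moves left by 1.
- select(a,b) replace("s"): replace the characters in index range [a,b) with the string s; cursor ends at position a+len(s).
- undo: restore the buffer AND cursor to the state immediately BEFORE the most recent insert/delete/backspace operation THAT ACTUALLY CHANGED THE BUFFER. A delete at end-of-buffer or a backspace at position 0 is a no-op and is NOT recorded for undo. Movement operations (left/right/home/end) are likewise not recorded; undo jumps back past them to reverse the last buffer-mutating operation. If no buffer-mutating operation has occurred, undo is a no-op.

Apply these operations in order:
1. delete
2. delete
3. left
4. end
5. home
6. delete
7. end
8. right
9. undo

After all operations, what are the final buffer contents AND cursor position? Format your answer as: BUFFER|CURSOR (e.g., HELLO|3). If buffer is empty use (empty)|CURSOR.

Answer: UKS|0

Derivation:
After op 1 (delete): buf='SUKS' cursor=0
After op 2 (delete): buf='UKS' cursor=0
After op 3 (left): buf='UKS' cursor=0
After op 4 (end): buf='UKS' cursor=3
After op 5 (home): buf='UKS' cursor=0
After op 6 (delete): buf='KS' cursor=0
After op 7 (end): buf='KS' cursor=2
After op 8 (right): buf='KS' cursor=2
After op 9 (undo): buf='UKS' cursor=0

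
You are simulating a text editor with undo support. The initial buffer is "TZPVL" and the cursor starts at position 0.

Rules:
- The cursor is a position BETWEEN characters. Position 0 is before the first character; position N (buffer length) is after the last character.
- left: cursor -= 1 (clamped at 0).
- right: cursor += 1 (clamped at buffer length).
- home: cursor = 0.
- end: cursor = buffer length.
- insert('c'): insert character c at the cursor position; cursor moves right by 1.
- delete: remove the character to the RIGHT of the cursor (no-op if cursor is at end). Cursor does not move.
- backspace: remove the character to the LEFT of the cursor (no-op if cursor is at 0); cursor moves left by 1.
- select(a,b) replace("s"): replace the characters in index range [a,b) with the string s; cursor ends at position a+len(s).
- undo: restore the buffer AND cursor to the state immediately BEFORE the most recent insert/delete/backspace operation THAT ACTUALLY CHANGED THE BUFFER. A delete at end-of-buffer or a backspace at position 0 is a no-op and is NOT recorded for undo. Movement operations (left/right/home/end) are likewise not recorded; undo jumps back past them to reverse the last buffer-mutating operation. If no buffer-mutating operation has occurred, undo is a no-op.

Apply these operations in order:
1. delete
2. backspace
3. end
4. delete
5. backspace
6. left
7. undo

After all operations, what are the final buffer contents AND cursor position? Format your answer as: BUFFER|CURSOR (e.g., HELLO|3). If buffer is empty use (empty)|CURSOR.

After op 1 (delete): buf='ZPVL' cursor=0
After op 2 (backspace): buf='ZPVL' cursor=0
After op 3 (end): buf='ZPVL' cursor=4
After op 4 (delete): buf='ZPVL' cursor=4
After op 5 (backspace): buf='ZPV' cursor=3
After op 6 (left): buf='ZPV' cursor=2
After op 7 (undo): buf='ZPVL' cursor=4

Answer: ZPVL|4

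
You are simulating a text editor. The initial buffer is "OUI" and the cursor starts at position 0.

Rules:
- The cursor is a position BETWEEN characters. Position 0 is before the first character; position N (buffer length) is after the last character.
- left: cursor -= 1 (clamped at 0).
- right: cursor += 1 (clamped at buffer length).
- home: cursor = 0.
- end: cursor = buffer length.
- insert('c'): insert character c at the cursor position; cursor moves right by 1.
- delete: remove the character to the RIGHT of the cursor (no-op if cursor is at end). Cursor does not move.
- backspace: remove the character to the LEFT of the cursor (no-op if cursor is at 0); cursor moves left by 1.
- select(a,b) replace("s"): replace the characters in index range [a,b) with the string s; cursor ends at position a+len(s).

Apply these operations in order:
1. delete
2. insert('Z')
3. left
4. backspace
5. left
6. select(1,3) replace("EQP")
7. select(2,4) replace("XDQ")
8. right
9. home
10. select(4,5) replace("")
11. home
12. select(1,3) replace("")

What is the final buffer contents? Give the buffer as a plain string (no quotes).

Answer: ZD

Derivation:
After op 1 (delete): buf='UI' cursor=0
After op 2 (insert('Z')): buf='ZUI' cursor=1
After op 3 (left): buf='ZUI' cursor=0
After op 4 (backspace): buf='ZUI' cursor=0
After op 5 (left): buf='ZUI' cursor=0
After op 6 (select(1,3) replace("EQP")): buf='ZEQP' cursor=4
After op 7 (select(2,4) replace("XDQ")): buf='ZEXDQ' cursor=5
After op 8 (right): buf='ZEXDQ' cursor=5
After op 9 (home): buf='ZEXDQ' cursor=0
After op 10 (select(4,5) replace("")): buf='ZEXD' cursor=4
After op 11 (home): buf='ZEXD' cursor=0
After op 12 (select(1,3) replace("")): buf='ZD' cursor=1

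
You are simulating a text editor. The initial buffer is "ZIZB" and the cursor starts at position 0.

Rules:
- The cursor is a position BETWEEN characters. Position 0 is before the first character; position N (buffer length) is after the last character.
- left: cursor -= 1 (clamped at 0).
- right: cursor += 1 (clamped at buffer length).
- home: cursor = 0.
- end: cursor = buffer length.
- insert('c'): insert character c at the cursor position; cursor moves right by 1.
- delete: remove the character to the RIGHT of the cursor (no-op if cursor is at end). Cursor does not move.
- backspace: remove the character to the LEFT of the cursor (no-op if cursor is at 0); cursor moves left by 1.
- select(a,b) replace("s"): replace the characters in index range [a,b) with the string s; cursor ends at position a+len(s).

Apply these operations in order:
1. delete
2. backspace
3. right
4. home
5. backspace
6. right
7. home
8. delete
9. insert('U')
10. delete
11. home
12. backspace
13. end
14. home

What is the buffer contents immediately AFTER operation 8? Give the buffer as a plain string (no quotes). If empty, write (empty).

Answer: ZB

Derivation:
After op 1 (delete): buf='IZB' cursor=0
After op 2 (backspace): buf='IZB' cursor=0
After op 3 (right): buf='IZB' cursor=1
After op 4 (home): buf='IZB' cursor=0
After op 5 (backspace): buf='IZB' cursor=0
After op 6 (right): buf='IZB' cursor=1
After op 7 (home): buf='IZB' cursor=0
After op 8 (delete): buf='ZB' cursor=0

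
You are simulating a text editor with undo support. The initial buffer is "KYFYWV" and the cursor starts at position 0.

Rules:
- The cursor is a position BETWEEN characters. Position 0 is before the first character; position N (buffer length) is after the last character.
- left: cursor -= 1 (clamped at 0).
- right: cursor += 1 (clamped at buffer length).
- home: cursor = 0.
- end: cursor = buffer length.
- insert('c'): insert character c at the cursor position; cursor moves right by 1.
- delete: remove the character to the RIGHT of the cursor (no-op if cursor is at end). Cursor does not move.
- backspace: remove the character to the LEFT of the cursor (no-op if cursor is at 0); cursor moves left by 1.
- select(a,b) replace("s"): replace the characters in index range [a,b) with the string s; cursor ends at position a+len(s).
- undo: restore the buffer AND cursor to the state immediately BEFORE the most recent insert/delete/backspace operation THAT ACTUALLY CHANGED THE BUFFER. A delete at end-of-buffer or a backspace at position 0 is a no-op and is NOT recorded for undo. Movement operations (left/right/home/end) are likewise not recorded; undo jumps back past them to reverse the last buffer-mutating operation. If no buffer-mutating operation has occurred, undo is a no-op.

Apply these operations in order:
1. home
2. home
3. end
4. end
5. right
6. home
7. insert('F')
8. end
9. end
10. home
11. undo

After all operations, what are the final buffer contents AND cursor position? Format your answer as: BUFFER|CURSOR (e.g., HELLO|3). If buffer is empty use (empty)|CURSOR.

Answer: KYFYWV|0

Derivation:
After op 1 (home): buf='KYFYWV' cursor=0
After op 2 (home): buf='KYFYWV' cursor=0
After op 3 (end): buf='KYFYWV' cursor=6
After op 4 (end): buf='KYFYWV' cursor=6
After op 5 (right): buf='KYFYWV' cursor=6
After op 6 (home): buf='KYFYWV' cursor=0
After op 7 (insert('F')): buf='FKYFYWV' cursor=1
After op 8 (end): buf='FKYFYWV' cursor=7
After op 9 (end): buf='FKYFYWV' cursor=7
After op 10 (home): buf='FKYFYWV' cursor=0
After op 11 (undo): buf='KYFYWV' cursor=0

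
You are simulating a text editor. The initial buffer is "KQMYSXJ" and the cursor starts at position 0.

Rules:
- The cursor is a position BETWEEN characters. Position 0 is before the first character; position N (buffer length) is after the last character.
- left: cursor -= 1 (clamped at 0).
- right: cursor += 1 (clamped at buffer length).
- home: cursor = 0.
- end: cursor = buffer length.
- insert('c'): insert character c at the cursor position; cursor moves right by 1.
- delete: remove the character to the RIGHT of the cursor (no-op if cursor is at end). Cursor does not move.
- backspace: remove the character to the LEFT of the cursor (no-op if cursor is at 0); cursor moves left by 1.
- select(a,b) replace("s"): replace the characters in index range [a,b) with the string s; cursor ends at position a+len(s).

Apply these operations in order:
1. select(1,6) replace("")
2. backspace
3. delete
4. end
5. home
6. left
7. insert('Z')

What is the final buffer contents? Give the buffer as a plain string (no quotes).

Answer: Z

Derivation:
After op 1 (select(1,6) replace("")): buf='KJ' cursor=1
After op 2 (backspace): buf='J' cursor=0
After op 3 (delete): buf='(empty)' cursor=0
After op 4 (end): buf='(empty)' cursor=0
After op 5 (home): buf='(empty)' cursor=0
After op 6 (left): buf='(empty)' cursor=0
After op 7 (insert('Z')): buf='Z' cursor=1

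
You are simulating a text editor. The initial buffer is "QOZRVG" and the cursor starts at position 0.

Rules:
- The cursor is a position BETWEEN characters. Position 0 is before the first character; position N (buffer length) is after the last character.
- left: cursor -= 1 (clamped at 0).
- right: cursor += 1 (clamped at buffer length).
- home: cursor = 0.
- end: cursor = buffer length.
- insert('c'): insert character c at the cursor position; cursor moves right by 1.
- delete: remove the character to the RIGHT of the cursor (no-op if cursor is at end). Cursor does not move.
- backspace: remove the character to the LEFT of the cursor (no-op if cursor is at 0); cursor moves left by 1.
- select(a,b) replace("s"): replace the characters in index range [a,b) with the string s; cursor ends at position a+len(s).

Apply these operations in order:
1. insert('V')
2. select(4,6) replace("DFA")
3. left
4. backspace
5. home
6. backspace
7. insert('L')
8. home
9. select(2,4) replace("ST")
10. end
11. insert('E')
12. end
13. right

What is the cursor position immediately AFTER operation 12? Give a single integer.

Answer: 9

Derivation:
After op 1 (insert('V')): buf='VQOZRVG' cursor=1
After op 2 (select(4,6) replace("DFA")): buf='VQOZDFAG' cursor=7
After op 3 (left): buf='VQOZDFAG' cursor=6
After op 4 (backspace): buf='VQOZDAG' cursor=5
After op 5 (home): buf='VQOZDAG' cursor=0
After op 6 (backspace): buf='VQOZDAG' cursor=0
After op 7 (insert('L')): buf='LVQOZDAG' cursor=1
After op 8 (home): buf='LVQOZDAG' cursor=0
After op 9 (select(2,4) replace("ST")): buf='LVSTZDAG' cursor=4
After op 10 (end): buf='LVSTZDAG' cursor=8
After op 11 (insert('E')): buf='LVSTZDAGE' cursor=9
After op 12 (end): buf='LVSTZDAGE' cursor=9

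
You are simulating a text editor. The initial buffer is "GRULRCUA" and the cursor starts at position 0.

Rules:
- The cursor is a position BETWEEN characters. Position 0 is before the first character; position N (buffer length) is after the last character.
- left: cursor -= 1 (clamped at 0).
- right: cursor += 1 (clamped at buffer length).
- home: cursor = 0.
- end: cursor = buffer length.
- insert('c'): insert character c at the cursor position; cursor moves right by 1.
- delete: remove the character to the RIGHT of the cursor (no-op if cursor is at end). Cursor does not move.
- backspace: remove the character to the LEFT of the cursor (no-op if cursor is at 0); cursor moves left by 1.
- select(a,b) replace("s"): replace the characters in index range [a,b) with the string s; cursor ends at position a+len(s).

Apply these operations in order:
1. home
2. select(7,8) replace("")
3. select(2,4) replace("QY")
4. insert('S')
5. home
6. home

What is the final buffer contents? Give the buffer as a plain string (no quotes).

Answer: GRQYSRCU

Derivation:
After op 1 (home): buf='GRULRCUA' cursor=0
After op 2 (select(7,8) replace("")): buf='GRULRCU' cursor=7
After op 3 (select(2,4) replace("QY")): buf='GRQYRCU' cursor=4
After op 4 (insert('S')): buf='GRQYSRCU' cursor=5
After op 5 (home): buf='GRQYSRCU' cursor=0
After op 6 (home): buf='GRQYSRCU' cursor=0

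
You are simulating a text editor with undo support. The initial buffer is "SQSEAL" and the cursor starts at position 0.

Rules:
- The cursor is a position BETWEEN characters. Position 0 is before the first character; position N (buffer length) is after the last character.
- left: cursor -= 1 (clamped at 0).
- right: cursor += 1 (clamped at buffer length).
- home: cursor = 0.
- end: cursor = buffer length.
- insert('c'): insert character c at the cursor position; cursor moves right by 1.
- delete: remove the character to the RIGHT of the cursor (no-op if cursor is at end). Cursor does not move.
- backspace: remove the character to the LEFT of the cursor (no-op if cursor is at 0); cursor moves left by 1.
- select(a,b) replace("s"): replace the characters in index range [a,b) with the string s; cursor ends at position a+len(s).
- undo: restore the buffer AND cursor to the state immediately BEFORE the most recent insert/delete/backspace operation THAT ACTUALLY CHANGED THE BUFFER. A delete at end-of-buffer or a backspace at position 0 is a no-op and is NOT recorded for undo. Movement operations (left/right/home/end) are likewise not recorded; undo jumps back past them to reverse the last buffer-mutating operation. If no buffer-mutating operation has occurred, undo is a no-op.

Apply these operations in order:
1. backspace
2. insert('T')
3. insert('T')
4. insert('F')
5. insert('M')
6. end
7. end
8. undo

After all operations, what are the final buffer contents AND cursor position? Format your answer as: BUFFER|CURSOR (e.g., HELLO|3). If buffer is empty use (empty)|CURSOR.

After op 1 (backspace): buf='SQSEAL' cursor=0
After op 2 (insert('T')): buf='TSQSEAL' cursor=1
After op 3 (insert('T')): buf='TTSQSEAL' cursor=2
After op 4 (insert('F')): buf='TTFSQSEAL' cursor=3
After op 5 (insert('M')): buf='TTFMSQSEAL' cursor=4
After op 6 (end): buf='TTFMSQSEAL' cursor=10
After op 7 (end): buf='TTFMSQSEAL' cursor=10
After op 8 (undo): buf='TTFSQSEAL' cursor=3

Answer: TTFSQSEAL|3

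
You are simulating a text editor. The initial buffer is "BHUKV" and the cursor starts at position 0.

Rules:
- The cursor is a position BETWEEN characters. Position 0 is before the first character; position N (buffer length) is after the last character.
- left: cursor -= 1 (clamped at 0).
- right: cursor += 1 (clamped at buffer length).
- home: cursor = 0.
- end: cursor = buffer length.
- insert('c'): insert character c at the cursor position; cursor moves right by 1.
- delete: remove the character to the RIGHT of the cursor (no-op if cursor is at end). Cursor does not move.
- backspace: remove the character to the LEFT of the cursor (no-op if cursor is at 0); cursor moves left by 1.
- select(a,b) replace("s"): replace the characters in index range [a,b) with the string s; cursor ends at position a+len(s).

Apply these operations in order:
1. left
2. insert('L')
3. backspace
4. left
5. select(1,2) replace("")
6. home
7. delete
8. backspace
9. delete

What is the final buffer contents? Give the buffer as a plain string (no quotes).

After op 1 (left): buf='BHUKV' cursor=0
After op 2 (insert('L')): buf='LBHUKV' cursor=1
After op 3 (backspace): buf='BHUKV' cursor=0
After op 4 (left): buf='BHUKV' cursor=0
After op 5 (select(1,2) replace("")): buf='BUKV' cursor=1
After op 6 (home): buf='BUKV' cursor=0
After op 7 (delete): buf='UKV' cursor=0
After op 8 (backspace): buf='UKV' cursor=0
After op 9 (delete): buf='KV' cursor=0

Answer: KV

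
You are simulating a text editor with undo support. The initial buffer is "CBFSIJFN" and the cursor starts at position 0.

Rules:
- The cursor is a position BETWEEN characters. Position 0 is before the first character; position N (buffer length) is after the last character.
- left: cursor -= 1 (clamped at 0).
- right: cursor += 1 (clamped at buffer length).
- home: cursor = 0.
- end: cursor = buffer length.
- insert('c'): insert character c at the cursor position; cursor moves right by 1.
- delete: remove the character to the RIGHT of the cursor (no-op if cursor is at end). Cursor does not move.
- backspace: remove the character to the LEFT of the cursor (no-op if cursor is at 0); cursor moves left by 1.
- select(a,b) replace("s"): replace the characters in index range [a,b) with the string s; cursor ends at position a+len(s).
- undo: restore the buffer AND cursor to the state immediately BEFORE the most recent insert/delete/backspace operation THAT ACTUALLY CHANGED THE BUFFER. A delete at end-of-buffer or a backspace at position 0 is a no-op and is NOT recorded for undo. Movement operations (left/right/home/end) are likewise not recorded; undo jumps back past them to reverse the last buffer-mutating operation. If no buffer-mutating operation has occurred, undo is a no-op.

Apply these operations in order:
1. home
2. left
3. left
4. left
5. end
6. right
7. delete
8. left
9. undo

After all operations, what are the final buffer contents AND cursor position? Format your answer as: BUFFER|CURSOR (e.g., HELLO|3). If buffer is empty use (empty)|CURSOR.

Answer: CBFSIJFN|7

Derivation:
After op 1 (home): buf='CBFSIJFN' cursor=0
After op 2 (left): buf='CBFSIJFN' cursor=0
After op 3 (left): buf='CBFSIJFN' cursor=0
After op 4 (left): buf='CBFSIJFN' cursor=0
After op 5 (end): buf='CBFSIJFN' cursor=8
After op 6 (right): buf='CBFSIJFN' cursor=8
After op 7 (delete): buf='CBFSIJFN' cursor=8
After op 8 (left): buf='CBFSIJFN' cursor=7
After op 9 (undo): buf='CBFSIJFN' cursor=7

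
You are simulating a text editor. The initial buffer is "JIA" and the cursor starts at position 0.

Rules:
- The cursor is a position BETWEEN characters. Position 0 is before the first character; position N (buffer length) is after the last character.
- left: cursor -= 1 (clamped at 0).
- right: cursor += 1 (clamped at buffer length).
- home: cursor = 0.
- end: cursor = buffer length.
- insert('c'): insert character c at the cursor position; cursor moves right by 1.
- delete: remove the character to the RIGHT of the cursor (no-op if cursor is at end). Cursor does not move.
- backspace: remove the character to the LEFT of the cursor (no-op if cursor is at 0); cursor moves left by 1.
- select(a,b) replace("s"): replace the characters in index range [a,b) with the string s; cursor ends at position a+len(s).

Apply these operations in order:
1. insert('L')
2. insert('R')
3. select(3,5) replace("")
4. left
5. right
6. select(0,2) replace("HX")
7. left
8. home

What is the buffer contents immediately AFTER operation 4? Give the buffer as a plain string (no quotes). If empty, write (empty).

Answer: LRJ

Derivation:
After op 1 (insert('L')): buf='LJIA' cursor=1
After op 2 (insert('R')): buf='LRJIA' cursor=2
After op 3 (select(3,5) replace("")): buf='LRJ' cursor=3
After op 4 (left): buf='LRJ' cursor=2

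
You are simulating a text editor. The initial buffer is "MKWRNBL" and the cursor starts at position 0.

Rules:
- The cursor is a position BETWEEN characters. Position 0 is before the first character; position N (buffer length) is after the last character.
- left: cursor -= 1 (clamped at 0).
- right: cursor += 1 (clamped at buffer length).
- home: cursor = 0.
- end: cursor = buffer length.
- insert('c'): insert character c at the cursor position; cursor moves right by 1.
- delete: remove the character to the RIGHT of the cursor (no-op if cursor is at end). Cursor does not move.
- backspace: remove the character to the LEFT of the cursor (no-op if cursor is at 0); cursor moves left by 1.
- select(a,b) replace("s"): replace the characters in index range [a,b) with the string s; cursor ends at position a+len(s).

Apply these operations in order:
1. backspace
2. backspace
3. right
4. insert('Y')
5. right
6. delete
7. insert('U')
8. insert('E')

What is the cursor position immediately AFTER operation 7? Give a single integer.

After op 1 (backspace): buf='MKWRNBL' cursor=0
After op 2 (backspace): buf='MKWRNBL' cursor=0
After op 3 (right): buf='MKWRNBL' cursor=1
After op 4 (insert('Y')): buf='MYKWRNBL' cursor=2
After op 5 (right): buf='MYKWRNBL' cursor=3
After op 6 (delete): buf='MYKRNBL' cursor=3
After op 7 (insert('U')): buf='MYKURNBL' cursor=4

Answer: 4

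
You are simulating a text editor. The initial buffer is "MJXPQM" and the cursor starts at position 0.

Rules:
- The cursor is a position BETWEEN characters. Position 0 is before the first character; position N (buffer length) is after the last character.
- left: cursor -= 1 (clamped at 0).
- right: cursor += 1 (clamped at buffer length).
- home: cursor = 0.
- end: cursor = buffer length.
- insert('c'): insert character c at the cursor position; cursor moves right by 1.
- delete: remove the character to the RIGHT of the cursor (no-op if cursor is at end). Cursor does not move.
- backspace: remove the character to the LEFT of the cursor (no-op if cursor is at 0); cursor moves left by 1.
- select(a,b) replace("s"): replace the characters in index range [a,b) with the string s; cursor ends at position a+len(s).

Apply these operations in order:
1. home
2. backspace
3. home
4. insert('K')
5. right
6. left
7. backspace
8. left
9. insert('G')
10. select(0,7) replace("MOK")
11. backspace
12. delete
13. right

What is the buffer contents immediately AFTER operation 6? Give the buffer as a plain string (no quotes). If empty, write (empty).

Answer: KMJXPQM

Derivation:
After op 1 (home): buf='MJXPQM' cursor=0
After op 2 (backspace): buf='MJXPQM' cursor=0
After op 3 (home): buf='MJXPQM' cursor=0
After op 4 (insert('K')): buf='KMJXPQM' cursor=1
After op 5 (right): buf='KMJXPQM' cursor=2
After op 6 (left): buf='KMJXPQM' cursor=1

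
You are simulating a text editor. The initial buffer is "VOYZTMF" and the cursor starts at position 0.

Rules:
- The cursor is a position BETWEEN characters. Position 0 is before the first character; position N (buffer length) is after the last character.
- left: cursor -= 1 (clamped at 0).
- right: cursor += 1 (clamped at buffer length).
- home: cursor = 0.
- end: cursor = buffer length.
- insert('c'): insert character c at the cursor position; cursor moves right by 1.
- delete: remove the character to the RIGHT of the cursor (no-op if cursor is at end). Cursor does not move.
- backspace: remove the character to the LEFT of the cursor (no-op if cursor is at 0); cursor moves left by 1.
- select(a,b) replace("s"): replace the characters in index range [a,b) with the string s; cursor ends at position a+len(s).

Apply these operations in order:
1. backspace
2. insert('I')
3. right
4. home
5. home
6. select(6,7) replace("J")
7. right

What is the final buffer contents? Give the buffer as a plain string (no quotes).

Answer: IVOYZTJF

Derivation:
After op 1 (backspace): buf='VOYZTMF' cursor=0
After op 2 (insert('I')): buf='IVOYZTMF' cursor=1
After op 3 (right): buf='IVOYZTMF' cursor=2
After op 4 (home): buf='IVOYZTMF' cursor=0
After op 5 (home): buf='IVOYZTMF' cursor=0
After op 6 (select(6,7) replace("J")): buf='IVOYZTJF' cursor=7
After op 7 (right): buf='IVOYZTJF' cursor=8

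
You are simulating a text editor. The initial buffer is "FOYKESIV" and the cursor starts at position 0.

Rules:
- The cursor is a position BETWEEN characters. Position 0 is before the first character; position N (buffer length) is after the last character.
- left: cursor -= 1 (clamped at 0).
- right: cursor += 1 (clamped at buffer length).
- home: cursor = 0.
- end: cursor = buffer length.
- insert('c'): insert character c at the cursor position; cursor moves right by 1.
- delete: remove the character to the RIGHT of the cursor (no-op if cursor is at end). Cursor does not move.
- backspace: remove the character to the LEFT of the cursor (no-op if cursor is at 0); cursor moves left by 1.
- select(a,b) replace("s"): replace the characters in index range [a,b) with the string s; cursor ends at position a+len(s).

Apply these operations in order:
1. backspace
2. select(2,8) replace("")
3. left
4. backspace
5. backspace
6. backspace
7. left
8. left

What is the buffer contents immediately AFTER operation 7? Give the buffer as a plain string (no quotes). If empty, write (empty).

After op 1 (backspace): buf='FOYKESIV' cursor=0
After op 2 (select(2,8) replace("")): buf='FO' cursor=2
After op 3 (left): buf='FO' cursor=1
After op 4 (backspace): buf='O' cursor=0
After op 5 (backspace): buf='O' cursor=0
After op 6 (backspace): buf='O' cursor=0
After op 7 (left): buf='O' cursor=0

Answer: O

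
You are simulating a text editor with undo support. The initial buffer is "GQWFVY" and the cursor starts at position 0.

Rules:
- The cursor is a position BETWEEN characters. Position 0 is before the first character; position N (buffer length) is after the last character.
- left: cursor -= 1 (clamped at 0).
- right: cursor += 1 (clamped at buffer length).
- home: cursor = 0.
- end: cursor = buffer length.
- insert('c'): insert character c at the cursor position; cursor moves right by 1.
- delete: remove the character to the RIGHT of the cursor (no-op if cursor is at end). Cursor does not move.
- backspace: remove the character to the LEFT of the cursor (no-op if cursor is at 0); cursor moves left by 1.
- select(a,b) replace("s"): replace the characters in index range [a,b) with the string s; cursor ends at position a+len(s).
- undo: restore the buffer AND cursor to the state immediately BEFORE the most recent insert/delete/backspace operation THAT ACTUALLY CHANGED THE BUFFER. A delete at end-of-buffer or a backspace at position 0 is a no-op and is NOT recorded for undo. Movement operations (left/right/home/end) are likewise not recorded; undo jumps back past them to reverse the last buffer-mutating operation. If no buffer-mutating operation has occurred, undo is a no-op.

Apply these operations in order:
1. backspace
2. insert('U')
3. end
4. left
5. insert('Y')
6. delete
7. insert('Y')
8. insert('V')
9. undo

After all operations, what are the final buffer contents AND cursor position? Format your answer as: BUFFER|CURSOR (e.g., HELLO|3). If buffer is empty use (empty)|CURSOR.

After op 1 (backspace): buf='GQWFVY' cursor=0
After op 2 (insert('U')): buf='UGQWFVY' cursor=1
After op 3 (end): buf='UGQWFVY' cursor=7
After op 4 (left): buf='UGQWFVY' cursor=6
After op 5 (insert('Y')): buf='UGQWFVYY' cursor=7
After op 6 (delete): buf='UGQWFVY' cursor=7
After op 7 (insert('Y')): buf='UGQWFVYY' cursor=8
After op 8 (insert('V')): buf='UGQWFVYYV' cursor=9
After op 9 (undo): buf='UGQWFVYY' cursor=8

Answer: UGQWFVYY|8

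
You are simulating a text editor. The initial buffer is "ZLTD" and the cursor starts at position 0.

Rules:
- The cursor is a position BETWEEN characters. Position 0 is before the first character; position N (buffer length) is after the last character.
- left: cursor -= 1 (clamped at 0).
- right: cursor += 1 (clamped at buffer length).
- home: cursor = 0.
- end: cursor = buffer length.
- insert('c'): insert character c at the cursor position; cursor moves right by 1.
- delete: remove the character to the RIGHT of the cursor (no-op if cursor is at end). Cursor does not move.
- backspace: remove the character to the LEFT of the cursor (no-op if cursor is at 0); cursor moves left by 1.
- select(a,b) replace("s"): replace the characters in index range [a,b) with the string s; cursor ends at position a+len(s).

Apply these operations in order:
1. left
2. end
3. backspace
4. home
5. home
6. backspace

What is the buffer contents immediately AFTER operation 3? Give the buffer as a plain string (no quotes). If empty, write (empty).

Answer: ZLT

Derivation:
After op 1 (left): buf='ZLTD' cursor=0
After op 2 (end): buf='ZLTD' cursor=4
After op 3 (backspace): buf='ZLT' cursor=3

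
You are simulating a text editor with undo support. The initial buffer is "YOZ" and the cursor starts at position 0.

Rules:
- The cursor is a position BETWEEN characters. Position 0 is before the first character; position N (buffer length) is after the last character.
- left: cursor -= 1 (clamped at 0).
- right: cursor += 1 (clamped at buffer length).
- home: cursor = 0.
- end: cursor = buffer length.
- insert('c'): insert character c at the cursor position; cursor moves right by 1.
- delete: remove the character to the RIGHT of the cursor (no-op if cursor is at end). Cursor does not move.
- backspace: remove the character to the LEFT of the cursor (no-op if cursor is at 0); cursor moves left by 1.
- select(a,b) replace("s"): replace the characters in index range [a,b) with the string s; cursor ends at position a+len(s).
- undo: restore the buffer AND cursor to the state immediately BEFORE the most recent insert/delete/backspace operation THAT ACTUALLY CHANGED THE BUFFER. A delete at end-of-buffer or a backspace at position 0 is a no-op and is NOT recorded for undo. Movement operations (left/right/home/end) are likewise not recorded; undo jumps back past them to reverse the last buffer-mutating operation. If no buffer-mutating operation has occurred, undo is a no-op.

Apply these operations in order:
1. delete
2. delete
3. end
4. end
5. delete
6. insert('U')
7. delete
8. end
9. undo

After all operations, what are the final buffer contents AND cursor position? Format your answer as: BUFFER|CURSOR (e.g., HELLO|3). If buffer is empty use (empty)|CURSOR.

Answer: Z|1

Derivation:
After op 1 (delete): buf='OZ' cursor=0
After op 2 (delete): buf='Z' cursor=0
After op 3 (end): buf='Z' cursor=1
After op 4 (end): buf='Z' cursor=1
After op 5 (delete): buf='Z' cursor=1
After op 6 (insert('U')): buf='ZU' cursor=2
After op 7 (delete): buf='ZU' cursor=2
After op 8 (end): buf='ZU' cursor=2
After op 9 (undo): buf='Z' cursor=1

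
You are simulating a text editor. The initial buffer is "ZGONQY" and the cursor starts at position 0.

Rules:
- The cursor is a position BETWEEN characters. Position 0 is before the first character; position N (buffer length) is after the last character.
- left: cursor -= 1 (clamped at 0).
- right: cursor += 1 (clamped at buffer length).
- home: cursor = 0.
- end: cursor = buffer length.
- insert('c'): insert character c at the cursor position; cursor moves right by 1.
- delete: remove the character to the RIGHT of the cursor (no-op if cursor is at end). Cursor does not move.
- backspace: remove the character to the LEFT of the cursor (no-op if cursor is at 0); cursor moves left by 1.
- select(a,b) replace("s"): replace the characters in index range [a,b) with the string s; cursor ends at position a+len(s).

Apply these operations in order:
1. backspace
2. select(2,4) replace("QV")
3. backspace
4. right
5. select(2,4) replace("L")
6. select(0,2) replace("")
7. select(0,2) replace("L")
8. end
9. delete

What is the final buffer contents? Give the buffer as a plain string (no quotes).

After op 1 (backspace): buf='ZGONQY' cursor=0
After op 2 (select(2,4) replace("QV")): buf='ZGQVQY' cursor=4
After op 3 (backspace): buf='ZGQQY' cursor=3
After op 4 (right): buf='ZGQQY' cursor=4
After op 5 (select(2,4) replace("L")): buf='ZGLY' cursor=3
After op 6 (select(0,2) replace("")): buf='LY' cursor=0
After op 7 (select(0,2) replace("L")): buf='L' cursor=1
After op 8 (end): buf='L' cursor=1
After op 9 (delete): buf='L' cursor=1

Answer: L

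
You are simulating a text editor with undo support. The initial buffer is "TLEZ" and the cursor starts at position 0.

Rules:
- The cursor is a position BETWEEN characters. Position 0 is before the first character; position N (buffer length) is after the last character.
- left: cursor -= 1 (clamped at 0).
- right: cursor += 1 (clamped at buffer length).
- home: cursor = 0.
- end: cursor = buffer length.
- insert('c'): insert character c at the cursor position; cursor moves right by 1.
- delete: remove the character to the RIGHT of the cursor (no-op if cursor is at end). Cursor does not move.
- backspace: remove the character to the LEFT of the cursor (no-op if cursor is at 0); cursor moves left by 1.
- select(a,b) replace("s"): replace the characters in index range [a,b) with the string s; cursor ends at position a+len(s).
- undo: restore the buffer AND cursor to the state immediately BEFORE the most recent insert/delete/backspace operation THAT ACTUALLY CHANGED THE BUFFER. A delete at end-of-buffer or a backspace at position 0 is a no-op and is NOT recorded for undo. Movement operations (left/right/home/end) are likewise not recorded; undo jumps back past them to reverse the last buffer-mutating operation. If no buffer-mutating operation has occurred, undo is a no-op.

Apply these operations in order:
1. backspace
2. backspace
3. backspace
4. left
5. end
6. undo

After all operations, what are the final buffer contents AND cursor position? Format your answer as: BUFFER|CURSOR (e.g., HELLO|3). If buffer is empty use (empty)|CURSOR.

Answer: TLEZ|4

Derivation:
After op 1 (backspace): buf='TLEZ' cursor=0
After op 2 (backspace): buf='TLEZ' cursor=0
After op 3 (backspace): buf='TLEZ' cursor=0
After op 4 (left): buf='TLEZ' cursor=0
After op 5 (end): buf='TLEZ' cursor=4
After op 6 (undo): buf='TLEZ' cursor=4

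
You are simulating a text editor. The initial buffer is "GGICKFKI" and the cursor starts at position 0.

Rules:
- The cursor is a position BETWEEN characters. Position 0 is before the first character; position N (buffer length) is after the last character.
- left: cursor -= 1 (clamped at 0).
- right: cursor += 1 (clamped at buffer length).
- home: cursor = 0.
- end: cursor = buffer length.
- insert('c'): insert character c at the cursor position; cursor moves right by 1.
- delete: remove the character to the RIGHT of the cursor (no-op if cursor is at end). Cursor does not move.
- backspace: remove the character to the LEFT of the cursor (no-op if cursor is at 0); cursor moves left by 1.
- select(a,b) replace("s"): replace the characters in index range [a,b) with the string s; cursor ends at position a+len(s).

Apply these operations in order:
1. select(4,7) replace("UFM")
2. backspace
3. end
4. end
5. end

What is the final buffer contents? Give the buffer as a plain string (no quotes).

After op 1 (select(4,7) replace("UFM")): buf='GGICUFMI' cursor=7
After op 2 (backspace): buf='GGICUFI' cursor=6
After op 3 (end): buf='GGICUFI' cursor=7
After op 4 (end): buf='GGICUFI' cursor=7
After op 5 (end): buf='GGICUFI' cursor=7

Answer: GGICUFI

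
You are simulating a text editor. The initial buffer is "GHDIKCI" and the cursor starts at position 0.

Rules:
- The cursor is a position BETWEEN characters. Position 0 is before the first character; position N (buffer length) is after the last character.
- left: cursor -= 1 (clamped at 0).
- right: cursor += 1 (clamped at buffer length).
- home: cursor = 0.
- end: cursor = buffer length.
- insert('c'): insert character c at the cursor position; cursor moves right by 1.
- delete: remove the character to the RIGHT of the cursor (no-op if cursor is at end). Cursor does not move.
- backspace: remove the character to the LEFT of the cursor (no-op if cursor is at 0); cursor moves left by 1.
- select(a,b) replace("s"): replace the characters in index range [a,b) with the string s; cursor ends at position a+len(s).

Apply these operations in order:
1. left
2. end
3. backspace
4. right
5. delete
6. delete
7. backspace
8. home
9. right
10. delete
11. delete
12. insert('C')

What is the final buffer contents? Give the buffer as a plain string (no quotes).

After op 1 (left): buf='GHDIKCI' cursor=0
After op 2 (end): buf='GHDIKCI' cursor=7
After op 3 (backspace): buf='GHDIKC' cursor=6
After op 4 (right): buf='GHDIKC' cursor=6
After op 5 (delete): buf='GHDIKC' cursor=6
After op 6 (delete): buf='GHDIKC' cursor=6
After op 7 (backspace): buf='GHDIK' cursor=5
After op 8 (home): buf='GHDIK' cursor=0
After op 9 (right): buf='GHDIK' cursor=1
After op 10 (delete): buf='GDIK' cursor=1
After op 11 (delete): buf='GIK' cursor=1
After op 12 (insert('C')): buf='GCIK' cursor=2

Answer: GCIK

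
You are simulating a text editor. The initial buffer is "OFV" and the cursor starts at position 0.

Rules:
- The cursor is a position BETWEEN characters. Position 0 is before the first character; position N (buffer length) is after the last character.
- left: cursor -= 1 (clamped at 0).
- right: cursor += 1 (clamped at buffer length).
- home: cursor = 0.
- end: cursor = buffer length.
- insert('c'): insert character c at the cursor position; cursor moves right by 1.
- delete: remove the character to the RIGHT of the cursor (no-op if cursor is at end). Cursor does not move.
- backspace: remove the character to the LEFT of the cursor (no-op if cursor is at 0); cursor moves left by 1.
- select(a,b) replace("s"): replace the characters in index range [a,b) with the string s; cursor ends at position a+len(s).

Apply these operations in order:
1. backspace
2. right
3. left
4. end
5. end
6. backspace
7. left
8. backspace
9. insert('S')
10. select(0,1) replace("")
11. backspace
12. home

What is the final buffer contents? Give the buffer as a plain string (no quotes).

Answer: F

Derivation:
After op 1 (backspace): buf='OFV' cursor=0
After op 2 (right): buf='OFV' cursor=1
After op 3 (left): buf='OFV' cursor=0
After op 4 (end): buf='OFV' cursor=3
After op 5 (end): buf='OFV' cursor=3
After op 6 (backspace): buf='OF' cursor=2
After op 7 (left): buf='OF' cursor=1
After op 8 (backspace): buf='F' cursor=0
After op 9 (insert('S')): buf='SF' cursor=1
After op 10 (select(0,1) replace("")): buf='F' cursor=0
After op 11 (backspace): buf='F' cursor=0
After op 12 (home): buf='F' cursor=0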